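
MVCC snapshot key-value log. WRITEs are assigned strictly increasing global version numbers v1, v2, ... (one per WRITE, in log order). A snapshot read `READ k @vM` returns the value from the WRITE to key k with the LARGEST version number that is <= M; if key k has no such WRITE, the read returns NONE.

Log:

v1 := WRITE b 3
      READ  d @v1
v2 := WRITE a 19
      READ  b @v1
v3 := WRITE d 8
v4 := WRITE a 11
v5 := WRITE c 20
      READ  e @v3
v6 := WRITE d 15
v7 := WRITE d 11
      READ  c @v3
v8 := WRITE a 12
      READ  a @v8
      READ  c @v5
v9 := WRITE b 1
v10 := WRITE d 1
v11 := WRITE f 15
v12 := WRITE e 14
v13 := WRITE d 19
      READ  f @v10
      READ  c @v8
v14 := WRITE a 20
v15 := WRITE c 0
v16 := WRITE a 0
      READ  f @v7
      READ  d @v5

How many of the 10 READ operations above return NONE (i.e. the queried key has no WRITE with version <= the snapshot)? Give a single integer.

Answer: 5

Derivation:
v1: WRITE b=3  (b history now [(1, 3)])
READ d @v1: history=[] -> no version <= 1 -> NONE
v2: WRITE a=19  (a history now [(2, 19)])
READ b @v1: history=[(1, 3)] -> pick v1 -> 3
v3: WRITE d=8  (d history now [(3, 8)])
v4: WRITE a=11  (a history now [(2, 19), (4, 11)])
v5: WRITE c=20  (c history now [(5, 20)])
READ e @v3: history=[] -> no version <= 3 -> NONE
v6: WRITE d=15  (d history now [(3, 8), (6, 15)])
v7: WRITE d=11  (d history now [(3, 8), (6, 15), (7, 11)])
READ c @v3: history=[(5, 20)] -> no version <= 3 -> NONE
v8: WRITE a=12  (a history now [(2, 19), (4, 11), (8, 12)])
READ a @v8: history=[(2, 19), (4, 11), (8, 12)] -> pick v8 -> 12
READ c @v5: history=[(5, 20)] -> pick v5 -> 20
v9: WRITE b=1  (b history now [(1, 3), (9, 1)])
v10: WRITE d=1  (d history now [(3, 8), (6, 15), (7, 11), (10, 1)])
v11: WRITE f=15  (f history now [(11, 15)])
v12: WRITE e=14  (e history now [(12, 14)])
v13: WRITE d=19  (d history now [(3, 8), (6, 15), (7, 11), (10, 1), (13, 19)])
READ f @v10: history=[(11, 15)] -> no version <= 10 -> NONE
READ c @v8: history=[(5, 20)] -> pick v5 -> 20
v14: WRITE a=20  (a history now [(2, 19), (4, 11), (8, 12), (14, 20)])
v15: WRITE c=0  (c history now [(5, 20), (15, 0)])
v16: WRITE a=0  (a history now [(2, 19), (4, 11), (8, 12), (14, 20), (16, 0)])
READ f @v7: history=[(11, 15)] -> no version <= 7 -> NONE
READ d @v5: history=[(3, 8), (6, 15), (7, 11), (10, 1), (13, 19)] -> pick v3 -> 8
Read results in order: ['NONE', '3', 'NONE', 'NONE', '12', '20', 'NONE', '20', 'NONE', '8']
NONE count = 5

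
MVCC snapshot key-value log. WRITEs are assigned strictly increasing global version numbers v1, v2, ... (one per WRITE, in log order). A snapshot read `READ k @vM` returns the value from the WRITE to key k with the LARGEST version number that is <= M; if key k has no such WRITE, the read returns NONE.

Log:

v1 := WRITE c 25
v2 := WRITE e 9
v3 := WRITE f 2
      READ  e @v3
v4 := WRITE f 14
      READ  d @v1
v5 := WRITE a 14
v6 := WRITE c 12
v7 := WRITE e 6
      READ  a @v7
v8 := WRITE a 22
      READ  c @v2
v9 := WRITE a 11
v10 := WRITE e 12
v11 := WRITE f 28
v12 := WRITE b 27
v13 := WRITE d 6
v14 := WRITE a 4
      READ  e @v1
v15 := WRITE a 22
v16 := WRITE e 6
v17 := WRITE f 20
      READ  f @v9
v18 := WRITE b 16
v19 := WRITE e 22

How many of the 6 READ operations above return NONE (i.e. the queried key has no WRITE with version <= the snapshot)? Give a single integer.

Answer: 2

Derivation:
v1: WRITE c=25  (c history now [(1, 25)])
v2: WRITE e=9  (e history now [(2, 9)])
v3: WRITE f=2  (f history now [(3, 2)])
READ e @v3: history=[(2, 9)] -> pick v2 -> 9
v4: WRITE f=14  (f history now [(3, 2), (4, 14)])
READ d @v1: history=[] -> no version <= 1 -> NONE
v5: WRITE a=14  (a history now [(5, 14)])
v6: WRITE c=12  (c history now [(1, 25), (6, 12)])
v7: WRITE e=6  (e history now [(2, 9), (7, 6)])
READ a @v7: history=[(5, 14)] -> pick v5 -> 14
v8: WRITE a=22  (a history now [(5, 14), (8, 22)])
READ c @v2: history=[(1, 25), (6, 12)] -> pick v1 -> 25
v9: WRITE a=11  (a history now [(5, 14), (8, 22), (9, 11)])
v10: WRITE e=12  (e history now [(2, 9), (7, 6), (10, 12)])
v11: WRITE f=28  (f history now [(3, 2), (4, 14), (11, 28)])
v12: WRITE b=27  (b history now [(12, 27)])
v13: WRITE d=6  (d history now [(13, 6)])
v14: WRITE a=4  (a history now [(5, 14), (8, 22), (9, 11), (14, 4)])
READ e @v1: history=[(2, 9), (7, 6), (10, 12)] -> no version <= 1 -> NONE
v15: WRITE a=22  (a history now [(5, 14), (8, 22), (9, 11), (14, 4), (15, 22)])
v16: WRITE e=6  (e history now [(2, 9), (7, 6), (10, 12), (16, 6)])
v17: WRITE f=20  (f history now [(3, 2), (4, 14), (11, 28), (17, 20)])
READ f @v9: history=[(3, 2), (4, 14), (11, 28), (17, 20)] -> pick v4 -> 14
v18: WRITE b=16  (b history now [(12, 27), (18, 16)])
v19: WRITE e=22  (e history now [(2, 9), (7, 6), (10, 12), (16, 6), (19, 22)])
Read results in order: ['9', 'NONE', '14', '25', 'NONE', '14']
NONE count = 2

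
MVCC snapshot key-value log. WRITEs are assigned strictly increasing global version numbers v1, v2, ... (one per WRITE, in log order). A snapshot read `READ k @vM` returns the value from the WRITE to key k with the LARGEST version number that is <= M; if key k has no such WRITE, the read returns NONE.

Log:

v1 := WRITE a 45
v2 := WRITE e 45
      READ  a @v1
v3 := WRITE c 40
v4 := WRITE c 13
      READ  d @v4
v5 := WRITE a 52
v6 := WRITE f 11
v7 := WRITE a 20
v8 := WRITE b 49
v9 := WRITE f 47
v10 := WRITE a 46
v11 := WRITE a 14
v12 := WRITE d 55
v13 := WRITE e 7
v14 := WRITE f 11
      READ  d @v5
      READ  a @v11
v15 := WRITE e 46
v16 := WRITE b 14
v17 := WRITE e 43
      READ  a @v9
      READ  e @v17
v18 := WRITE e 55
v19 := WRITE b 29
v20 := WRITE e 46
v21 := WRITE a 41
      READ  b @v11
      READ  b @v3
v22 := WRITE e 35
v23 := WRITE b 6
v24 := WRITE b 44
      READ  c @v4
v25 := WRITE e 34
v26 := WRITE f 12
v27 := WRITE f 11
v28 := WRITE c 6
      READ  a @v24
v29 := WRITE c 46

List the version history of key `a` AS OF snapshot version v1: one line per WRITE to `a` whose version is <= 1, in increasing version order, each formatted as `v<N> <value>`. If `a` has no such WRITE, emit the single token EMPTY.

Scan writes for key=a with version <= 1:
  v1 WRITE a 45 -> keep
  v2 WRITE e 45 -> skip
  v3 WRITE c 40 -> skip
  v4 WRITE c 13 -> skip
  v5 WRITE a 52 -> drop (> snap)
  v6 WRITE f 11 -> skip
  v7 WRITE a 20 -> drop (> snap)
  v8 WRITE b 49 -> skip
  v9 WRITE f 47 -> skip
  v10 WRITE a 46 -> drop (> snap)
  v11 WRITE a 14 -> drop (> snap)
  v12 WRITE d 55 -> skip
  v13 WRITE e 7 -> skip
  v14 WRITE f 11 -> skip
  v15 WRITE e 46 -> skip
  v16 WRITE b 14 -> skip
  v17 WRITE e 43 -> skip
  v18 WRITE e 55 -> skip
  v19 WRITE b 29 -> skip
  v20 WRITE e 46 -> skip
  v21 WRITE a 41 -> drop (> snap)
  v22 WRITE e 35 -> skip
  v23 WRITE b 6 -> skip
  v24 WRITE b 44 -> skip
  v25 WRITE e 34 -> skip
  v26 WRITE f 12 -> skip
  v27 WRITE f 11 -> skip
  v28 WRITE c 6 -> skip
  v29 WRITE c 46 -> skip
Collected: [(1, 45)]

Answer: v1 45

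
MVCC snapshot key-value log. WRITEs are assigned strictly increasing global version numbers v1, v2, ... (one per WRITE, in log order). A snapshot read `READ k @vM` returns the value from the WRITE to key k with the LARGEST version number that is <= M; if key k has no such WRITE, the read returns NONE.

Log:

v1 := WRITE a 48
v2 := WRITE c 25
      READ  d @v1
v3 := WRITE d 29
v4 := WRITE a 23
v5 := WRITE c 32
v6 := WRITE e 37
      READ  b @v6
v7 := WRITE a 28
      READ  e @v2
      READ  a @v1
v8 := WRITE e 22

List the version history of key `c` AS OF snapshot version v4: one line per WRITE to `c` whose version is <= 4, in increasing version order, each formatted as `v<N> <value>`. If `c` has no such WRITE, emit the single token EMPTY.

Scan writes for key=c with version <= 4:
  v1 WRITE a 48 -> skip
  v2 WRITE c 25 -> keep
  v3 WRITE d 29 -> skip
  v4 WRITE a 23 -> skip
  v5 WRITE c 32 -> drop (> snap)
  v6 WRITE e 37 -> skip
  v7 WRITE a 28 -> skip
  v8 WRITE e 22 -> skip
Collected: [(2, 25)]

Answer: v2 25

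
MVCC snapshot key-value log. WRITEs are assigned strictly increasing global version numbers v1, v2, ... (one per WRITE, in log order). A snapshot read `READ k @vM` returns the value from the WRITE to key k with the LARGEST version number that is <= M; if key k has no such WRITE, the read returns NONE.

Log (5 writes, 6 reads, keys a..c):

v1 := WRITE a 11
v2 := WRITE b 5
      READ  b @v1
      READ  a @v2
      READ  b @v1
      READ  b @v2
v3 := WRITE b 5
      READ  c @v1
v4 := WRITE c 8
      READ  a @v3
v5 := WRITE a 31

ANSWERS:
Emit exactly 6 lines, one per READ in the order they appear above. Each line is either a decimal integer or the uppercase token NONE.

Answer: NONE
11
NONE
5
NONE
11

Derivation:
v1: WRITE a=11  (a history now [(1, 11)])
v2: WRITE b=5  (b history now [(2, 5)])
READ b @v1: history=[(2, 5)] -> no version <= 1 -> NONE
READ a @v2: history=[(1, 11)] -> pick v1 -> 11
READ b @v1: history=[(2, 5)] -> no version <= 1 -> NONE
READ b @v2: history=[(2, 5)] -> pick v2 -> 5
v3: WRITE b=5  (b history now [(2, 5), (3, 5)])
READ c @v1: history=[] -> no version <= 1 -> NONE
v4: WRITE c=8  (c history now [(4, 8)])
READ a @v3: history=[(1, 11)] -> pick v1 -> 11
v5: WRITE a=31  (a history now [(1, 11), (5, 31)])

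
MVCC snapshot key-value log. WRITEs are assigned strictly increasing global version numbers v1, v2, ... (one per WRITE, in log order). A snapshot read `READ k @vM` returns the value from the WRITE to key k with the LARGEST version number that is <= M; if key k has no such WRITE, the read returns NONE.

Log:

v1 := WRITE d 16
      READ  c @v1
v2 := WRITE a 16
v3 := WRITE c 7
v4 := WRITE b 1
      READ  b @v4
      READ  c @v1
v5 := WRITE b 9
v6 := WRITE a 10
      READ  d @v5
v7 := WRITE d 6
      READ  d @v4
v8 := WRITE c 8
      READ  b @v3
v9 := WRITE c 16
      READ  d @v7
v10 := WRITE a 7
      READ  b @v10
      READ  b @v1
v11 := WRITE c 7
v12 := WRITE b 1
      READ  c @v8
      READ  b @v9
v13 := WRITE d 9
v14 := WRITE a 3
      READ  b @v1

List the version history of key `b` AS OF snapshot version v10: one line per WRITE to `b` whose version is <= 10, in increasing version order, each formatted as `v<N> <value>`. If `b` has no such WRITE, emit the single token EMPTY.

Answer: v4 1
v5 9

Derivation:
Scan writes for key=b with version <= 10:
  v1 WRITE d 16 -> skip
  v2 WRITE a 16 -> skip
  v3 WRITE c 7 -> skip
  v4 WRITE b 1 -> keep
  v5 WRITE b 9 -> keep
  v6 WRITE a 10 -> skip
  v7 WRITE d 6 -> skip
  v8 WRITE c 8 -> skip
  v9 WRITE c 16 -> skip
  v10 WRITE a 7 -> skip
  v11 WRITE c 7 -> skip
  v12 WRITE b 1 -> drop (> snap)
  v13 WRITE d 9 -> skip
  v14 WRITE a 3 -> skip
Collected: [(4, 1), (5, 9)]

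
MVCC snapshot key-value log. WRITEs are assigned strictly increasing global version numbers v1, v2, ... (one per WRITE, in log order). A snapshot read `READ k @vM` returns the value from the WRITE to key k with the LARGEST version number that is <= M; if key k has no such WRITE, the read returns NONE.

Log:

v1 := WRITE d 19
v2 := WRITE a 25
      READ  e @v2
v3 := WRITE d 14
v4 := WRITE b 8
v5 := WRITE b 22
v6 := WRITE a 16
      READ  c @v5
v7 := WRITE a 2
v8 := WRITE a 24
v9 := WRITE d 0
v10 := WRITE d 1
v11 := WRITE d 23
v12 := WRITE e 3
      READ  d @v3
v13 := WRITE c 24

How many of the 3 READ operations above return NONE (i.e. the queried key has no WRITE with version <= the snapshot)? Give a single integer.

v1: WRITE d=19  (d history now [(1, 19)])
v2: WRITE a=25  (a history now [(2, 25)])
READ e @v2: history=[] -> no version <= 2 -> NONE
v3: WRITE d=14  (d history now [(1, 19), (3, 14)])
v4: WRITE b=8  (b history now [(4, 8)])
v5: WRITE b=22  (b history now [(4, 8), (5, 22)])
v6: WRITE a=16  (a history now [(2, 25), (6, 16)])
READ c @v5: history=[] -> no version <= 5 -> NONE
v7: WRITE a=2  (a history now [(2, 25), (6, 16), (7, 2)])
v8: WRITE a=24  (a history now [(2, 25), (6, 16), (7, 2), (8, 24)])
v9: WRITE d=0  (d history now [(1, 19), (3, 14), (9, 0)])
v10: WRITE d=1  (d history now [(1, 19), (3, 14), (9, 0), (10, 1)])
v11: WRITE d=23  (d history now [(1, 19), (3, 14), (9, 0), (10, 1), (11, 23)])
v12: WRITE e=3  (e history now [(12, 3)])
READ d @v3: history=[(1, 19), (3, 14), (9, 0), (10, 1), (11, 23)] -> pick v3 -> 14
v13: WRITE c=24  (c history now [(13, 24)])
Read results in order: ['NONE', 'NONE', '14']
NONE count = 2

Answer: 2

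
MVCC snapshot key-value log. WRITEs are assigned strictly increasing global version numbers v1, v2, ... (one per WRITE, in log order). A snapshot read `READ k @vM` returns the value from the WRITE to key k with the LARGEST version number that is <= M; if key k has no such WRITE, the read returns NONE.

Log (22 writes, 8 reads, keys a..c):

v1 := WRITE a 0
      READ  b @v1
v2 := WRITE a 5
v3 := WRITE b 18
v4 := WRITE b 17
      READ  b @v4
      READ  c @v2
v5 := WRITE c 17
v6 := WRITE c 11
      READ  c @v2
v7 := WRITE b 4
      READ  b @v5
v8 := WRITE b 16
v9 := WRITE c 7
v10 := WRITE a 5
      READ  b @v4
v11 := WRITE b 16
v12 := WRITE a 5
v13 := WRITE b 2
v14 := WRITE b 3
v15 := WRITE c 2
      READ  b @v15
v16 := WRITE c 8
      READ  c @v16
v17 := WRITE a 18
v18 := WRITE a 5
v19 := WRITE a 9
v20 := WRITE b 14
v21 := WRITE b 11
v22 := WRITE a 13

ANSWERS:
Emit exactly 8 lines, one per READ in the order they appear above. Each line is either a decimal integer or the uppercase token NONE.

v1: WRITE a=0  (a history now [(1, 0)])
READ b @v1: history=[] -> no version <= 1 -> NONE
v2: WRITE a=5  (a history now [(1, 0), (2, 5)])
v3: WRITE b=18  (b history now [(3, 18)])
v4: WRITE b=17  (b history now [(3, 18), (4, 17)])
READ b @v4: history=[(3, 18), (4, 17)] -> pick v4 -> 17
READ c @v2: history=[] -> no version <= 2 -> NONE
v5: WRITE c=17  (c history now [(5, 17)])
v6: WRITE c=11  (c history now [(5, 17), (6, 11)])
READ c @v2: history=[(5, 17), (6, 11)] -> no version <= 2 -> NONE
v7: WRITE b=4  (b history now [(3, 18), (4, 17), (7, 4)])
READ b @v5: history=[(3, 18), (4, 17), (7, 4)] -> pick v4 -> 17
v8: WRITE b=16  (b history now [(3, 18), (4, 17), (7, 4), (8, 16)])
v9: WRITE c=7  (c history now [(5, 17), (6, 11), (9, 7)])
v10: WRITE a=5  (a history now [(1, 0), (2, 5), (10, 5)])
READ b @v4: history=[(3, 18), (4, 17), (7, 4), (8, 16)] -> pick v4 -> 17
v11: WRITE b=16  (b history now [(3, 18), (4, 17), (7, 4), (8, 16), (11, 16)])
v12: WRITE a=5  (a history now [(1, 0), (2, 5), (10, 5), (12, 5)])
v13: WRITE b=2  (b history now [(3, 18), (4, 17), (7, 4), (8, 16), (11, 16), (13, 2)])
v14: WRITE b=3  (b history now [(3, 18), (4, 17), (7, 4), (8, 16), (11, 16), (13, 2), (14, 3)])
v15: WRITE c=2  (c history now [(5, 17), (6, 11), (9, 7), (15, 2)])
READ b @v15: history=[(3, 18), (4, 17), (7, 4), (8, 16), (11, 16), (13, 2), (14, 3)] -> pick v14 -> 3
v16: WRITE c=8  (c history now [(5, 17), (6, 11), (9, 7), (15, 2), (16, 8)])
READ c @v16: history=[(5, 17), (6, 11), (9, 7), (15, 2), (16, 8)] -> pick v16 -> 8
v17: WRITE a=18  (a history now [(1, 0), (2, 5), (10, 5), (12, 5), (17, 18)])
v18: WRITE a=5  (a history now [(1, 0), (2, 5), (10, 5), (12, 5), (17, 18), (18, 5)])
v19: WRITE a=9  (a history now [(1, 0), (2, 5), (10, 5), (12, 5), (17, 18), (18, 5), (19, 9)])
v20: WRITE b=14  (b history now [(3, 18), (4, 17), (7, 4), (8, 16), (11, 16), (13, 2), (14, 3), (20, 14)])
v21: WRITE b=11  (b history now [(3, 18), (4, 17), (7, 4), (8, 16), (11, 16), (13, 2), (14, 3), (20, 14), (21, 11)])
v22: WRITE a=13  (a history now [(1, 0), (2, 5), (10, 5), (12, 5), (17, 18), (18, 5), (19, 9), (22, 13)])

Answer: NONE
17
NONE
NONE
17
17
3
8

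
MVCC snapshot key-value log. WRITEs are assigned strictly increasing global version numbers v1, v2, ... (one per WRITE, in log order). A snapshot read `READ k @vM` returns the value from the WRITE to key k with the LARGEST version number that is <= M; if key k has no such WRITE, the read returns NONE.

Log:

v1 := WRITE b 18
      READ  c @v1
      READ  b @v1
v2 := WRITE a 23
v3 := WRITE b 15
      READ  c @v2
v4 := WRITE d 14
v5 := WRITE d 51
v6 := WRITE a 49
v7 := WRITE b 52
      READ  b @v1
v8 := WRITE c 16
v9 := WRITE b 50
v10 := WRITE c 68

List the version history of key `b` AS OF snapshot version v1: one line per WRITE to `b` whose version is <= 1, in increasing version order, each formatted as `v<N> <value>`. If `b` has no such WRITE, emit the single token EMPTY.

Scan writes for key=b with version <= 1:
  v1 WRITE b 18 -> keep
  v2 WRITE a 23 -> skip
  v3 WRITE b 15 -> drop (> snap)
  v4 WRITE d 14 -> skip
  v5 WRITE d 51 -> skip
  v6 WRITE a 49 -> skip
  v7 WRITE b 52 -> drop (> snap)
  v8 WRITE c 16 -> skip
  v9 WRITE b 50 -> drop (> snap)
  v10 WRITE c 68 -> skip
Collected: [(1, 18)]

Answer: v1 18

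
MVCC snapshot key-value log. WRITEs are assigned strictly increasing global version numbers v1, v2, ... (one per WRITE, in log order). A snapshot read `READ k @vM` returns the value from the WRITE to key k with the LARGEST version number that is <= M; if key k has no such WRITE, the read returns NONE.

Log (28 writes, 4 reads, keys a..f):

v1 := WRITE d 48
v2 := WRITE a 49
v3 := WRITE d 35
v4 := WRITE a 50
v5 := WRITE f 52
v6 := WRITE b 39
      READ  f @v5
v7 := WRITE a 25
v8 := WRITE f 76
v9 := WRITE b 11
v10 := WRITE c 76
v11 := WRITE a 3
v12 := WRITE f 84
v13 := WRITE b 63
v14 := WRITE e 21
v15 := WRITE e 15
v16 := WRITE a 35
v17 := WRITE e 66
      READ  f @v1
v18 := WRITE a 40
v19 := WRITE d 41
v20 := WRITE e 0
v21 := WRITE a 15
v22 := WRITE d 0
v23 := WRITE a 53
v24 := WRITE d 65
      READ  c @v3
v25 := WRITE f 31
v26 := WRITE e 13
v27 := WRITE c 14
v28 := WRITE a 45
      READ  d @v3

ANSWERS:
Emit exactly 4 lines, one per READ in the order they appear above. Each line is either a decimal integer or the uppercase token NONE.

Answer: 52
NONE
NONE
35

Derivation:
v1: WRITE d=48  (d history now [(1, 48)])
v2: WRITE a=49  (a history now [(2, 49)])
v3: WRITE d=35  (d history now [(1, 48), (3, 35)])
v4: WRITE a=50  (a history now [(2, 49), (4, 50)])
v5: WRITE f=52  (f history now [(5, 52)])
v6: WRITE b=39  (b history now [(6, 39)])
READ f @v5: history=[(5, 52)] -> pick v5 -> 52
v7: WRITE a=25  (a history now [(2, 49), (4, 50), (7, 25)])
v8: WRITE f=76  (f history now [(5, 52), (8, 76)])
v9: WRITE b=11  (b history now [(6, 39), (9, 11)])
v10: WRITE c=76  (c history now [(10, 76)])
v11: WRITE a=3  (a history now [(2, 49), (4, 50), (7, 25), (11, 3)])
v12: WRITE f=84  (f history now [(5, 52), (8, 76), (12, 84)])
v13: WRITE b=63  (b history now [(6, 39), (9, 11), (13, 63)])
v14: WRITE e=21  (e history now [(14, 21)])
v15: WRITE e=15  (e history now [(14, 21), (15, 15)])
v16: WRITE a=35  (a history now [(2, 49), (4, 50), (7, 25), (11, 3), (16, 35)])
v17: WRITE e=66  (e history now [(14, 21), (15, 15), (17, 66)])
READ f @v1: history=[(5, 52), (8, 76), (12, 84)] -> no version <= 1 -> NONE
v18: WRITE a=40  (a history now [(2, 49), (4, 50), (7, 25), (11, 3), (16, 35), (18, 40)])
v19: WRITE d=41  (d history now [(1, 48), (3, 35), (19, 41)])
v20: WRITE e=0  (e history now [(14, 21), (15, 15), (17, 66), (20, 0)])
v21: WRITE a=15  (a history now [(2, 49), (4, 50), (7, 25), (11, 3), (16, 35), (18, 40), (21, 15)])
v22: WRITE d=0  (d history now [(1, 48), (3, 35), (19, 41), (22, 0)])
v23: WRITE a=53  (a history now [(2, 49), (4, 50), (7, 25), (11, 3), (16, 35), (18, 40), (21, 15), (23, 53)])
v24: WRITE d=65  (d history now [(1, 48), (3, 35), (19, 41), (22, 0), (24, 65)])
READ c @v3: history=[(10, 76)] -> no version <= 3 -> NONE
v25: WRITE f=31  (f history now [(5, 52), (8, 76), (12, 84), (25, 31)])
v26: WRITE e=13  (e history now [(14, 21), (15, 15), (17, 66), (20, 0), (26, 13)])
v27: WRITE c=14  (c history now [(10, 76), (27, 14)])
v28: WRITE a=45  (a history now [(2, 49), (4, 50), (7, 25), (11, 3), (16, 35), (18, 40), (21, 15), (23, 53), (28, 45)])
READ d @v3: history=[(1, 48), (3, 35), (19, 41), (22, 0), (24, 65)] -> pick v3 -> 35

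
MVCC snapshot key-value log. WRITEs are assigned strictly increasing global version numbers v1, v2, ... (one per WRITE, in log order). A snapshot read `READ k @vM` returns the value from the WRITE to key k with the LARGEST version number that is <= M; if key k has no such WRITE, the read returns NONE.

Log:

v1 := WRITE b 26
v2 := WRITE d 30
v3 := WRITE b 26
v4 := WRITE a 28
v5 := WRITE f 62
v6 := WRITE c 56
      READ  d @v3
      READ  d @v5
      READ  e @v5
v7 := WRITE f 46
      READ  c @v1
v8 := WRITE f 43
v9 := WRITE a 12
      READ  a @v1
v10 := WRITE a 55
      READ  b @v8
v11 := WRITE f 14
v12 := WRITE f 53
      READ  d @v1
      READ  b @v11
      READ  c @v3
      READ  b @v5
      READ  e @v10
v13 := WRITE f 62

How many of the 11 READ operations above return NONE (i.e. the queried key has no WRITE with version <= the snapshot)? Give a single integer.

Answer: 6

Derivation:
v1: WRITE b=26  (b history now [(1, 26)])
v2: WRITE d=30  (d history now [(2, 30)])
v3: WRITE b=26  (b history now [(1, 26), (3, 26)])
v4: WRITE a=28  (a history now [(4, 28)])
v5: WRITE f=62  (f history now [(5, 62)])
v6: WRITE c=56  (c history now [(6, 56)])
READ d @v3: history=[(2, 30)] -> pick v2 -> 30
READ d @v5: history=[(2, 30)] -> pick v2 -> 30
READ e @v5: history=[] -> no version <= 5 -> NONE
v7: WRITE f=46  (f history now [(5, 62), (7, 46)])
READ c @v1: history=[(6, 56)] -> no version <= 1 -> NONE
v8: WRITE f=43  (f history now [(5, 62), (7, 46), (8, 43)])
v9: WRITE a=12  (a history now [(4, 28), (9, 12)])
READ a @v1: history=[(4, 28), (9, 12)] -> no version <= 1 -> NONE
v10: WRITE a=55  (a history now [(4, 28), (9, 12), (10, 55)])
READ b @v8: history=[(1, 26), (3, 26)] -> pick v3 -> 26
v11: WRITE f=14  (f history now [(5, 62), (7, 46), (8, 43), (11, 14)])
v12: WRITE f=53  (f history now [(5, 62), (7, 46), (8, 43), (11, 14), (12, 53)])
READ d @v1: history=[(2, 30)] -> no version <= 1 -> NONE
READ b @v11: history=[(1, 26), (3, 26)] -> pick v3 -> 26
READ c @v3: history=[(6, 56)] -> no version <= 3 -> NONE
READ b @v5: history=[(1, 26), (3, 26)] -> pick v3 -> 26
READ e @v10: history=[] -> no version <= 10 -> NONE
v13: WRITE f=62  (f history now [(5, 62), (7, 46), (8, 43), (11, 14), (12, 53), (13, 62)])
Read results in order: ['30', '30', 'NONE', 'NONE', 'NONE', '26', 'NONE', '26', 'NONE', '26', 'NONE']
NONE count = 6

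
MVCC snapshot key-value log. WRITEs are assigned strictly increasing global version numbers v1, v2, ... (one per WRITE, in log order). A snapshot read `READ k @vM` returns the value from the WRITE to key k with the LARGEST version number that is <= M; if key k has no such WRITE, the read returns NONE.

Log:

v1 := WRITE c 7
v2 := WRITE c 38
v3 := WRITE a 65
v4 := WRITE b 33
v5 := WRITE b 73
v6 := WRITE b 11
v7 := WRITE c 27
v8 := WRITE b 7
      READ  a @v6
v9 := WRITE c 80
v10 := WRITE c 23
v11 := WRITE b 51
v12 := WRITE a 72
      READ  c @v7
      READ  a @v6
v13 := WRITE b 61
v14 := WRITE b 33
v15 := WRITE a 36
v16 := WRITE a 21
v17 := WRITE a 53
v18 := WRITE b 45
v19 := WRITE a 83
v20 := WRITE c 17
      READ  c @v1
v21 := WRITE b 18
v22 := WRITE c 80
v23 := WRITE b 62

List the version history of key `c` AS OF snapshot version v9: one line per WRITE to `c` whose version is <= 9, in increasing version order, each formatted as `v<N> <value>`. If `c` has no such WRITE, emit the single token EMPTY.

Scan writes for key=c with version <= 9:
  v1 WRITE c 7 -> keep
  v2 WRITE c 38 -> keep
  v3 WRITE a 65 -> skip
  v4 WRITE b 33 -> skip
  v5 WRITE b 73 -> skip
  v6 WRITE b 11 -> skip
  v7 WRITE c 27 -> keep
  v8 WRITE b 7 -> skip
  v9 WRITE c 80 -> keep
  v10 WRITE c 23 -> drop (> snap)
  v11 WRITE b 51 -> skip
  v12 WRITE a 72 -> skip
  v13 WRITE b 61 -> skip
  v14 WRITE b 33 -> skip
  v15 WRITE a 36 -> skip
  v16 WRITE a 21 -> skip
  v17 WRITE a 53 -> skip
  v18 WRITE b 45 -> skip
  v19 WRITE a 83 -> skip
  v20 WRITE c 17 -> drop (> snap)
  v21 WRITE b 18 -> skip
  v22 WRITE c 80 -> drop (> snap)
  v23 WRITE b 62 -> skip
Collected: [(1, 7), (2, 38), (7, 27), (9, 80)]

Answer: v1 7
v2 38
v7 27
v9 80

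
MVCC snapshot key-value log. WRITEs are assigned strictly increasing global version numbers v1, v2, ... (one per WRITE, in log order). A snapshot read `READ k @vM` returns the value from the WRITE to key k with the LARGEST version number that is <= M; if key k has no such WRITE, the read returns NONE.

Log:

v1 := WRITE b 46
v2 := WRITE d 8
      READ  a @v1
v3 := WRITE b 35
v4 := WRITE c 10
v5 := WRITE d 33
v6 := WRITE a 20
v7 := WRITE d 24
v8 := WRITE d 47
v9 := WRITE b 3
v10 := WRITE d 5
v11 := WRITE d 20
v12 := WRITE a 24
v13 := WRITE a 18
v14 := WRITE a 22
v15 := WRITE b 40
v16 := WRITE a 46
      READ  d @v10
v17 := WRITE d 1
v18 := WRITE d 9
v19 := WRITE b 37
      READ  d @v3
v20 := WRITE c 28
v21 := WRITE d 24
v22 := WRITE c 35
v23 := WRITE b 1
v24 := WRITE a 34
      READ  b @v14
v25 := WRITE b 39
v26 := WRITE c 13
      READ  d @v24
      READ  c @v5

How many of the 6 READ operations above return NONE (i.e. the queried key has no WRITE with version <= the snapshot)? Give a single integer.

v1: WRITE b=46  (b history now [(1, 46)])
v2: WRITE d=8  (d history now [(2, 8)])
READ a @v1: history=[] -> no version <= 1 -> NONE
v3: WRITE b=35  (b history now [(1, 46), (3, 35)])
v4: WRITE c=10  (c history now [(4, 10)])
v5: WRITE d=33  (d history now [(2, 8), (5, 33)])
v6: WRITE a=20  (a history now [(6, 20)])
v7: WRITE d=24  (d history now [(2, 8), (5, 33), (7, 24)])
v8: WRITE d=47  (d history now [(2, 8), (5, 33), (7, 24), (8, 47)])
v9: WRITE b=3  (b history now [(1, 46), (3, 35), (9, 3)])
v10: WRITE d=5  (d history now [(2, 8), (5, 33), (7, 24), (8, 47), (10, 5)])
v11: WRITE d=20  (d history now [(2, 8), (5, 33), (7, 24), (8, 47), (10, 5), (11, 20)])
v12: WRITE a=24  (a history now [(6, 20), (12, 24)])
v13: WRITE a=18  (a history now [(6, 20), (12, 24), (13, 18)])
v14: WRITE a=22  (a history now [(6, 20), (12, 24), (13, 18), (14, 22)])
v15: WRITE b=40  (b history now [(1, 46), (3, 35), (9, 3), (15, 40)])
v16: WRITE a=46  (a history now [(6, 20), (12, 24), (13, 18), (14, 22), (16, 46)])
READ d @v10: history=[(2, 8), (5, 33), (7, 24), (8, 47), (10, 5), (11, 20)] -> pick v10 -> 5
v17: WRITE d=1  (d history now [(2, 8), (5, 33), (7, 24), (8, 47), (10, 5), (11, 20), (17, 1)])
v18: WRITE d=9  (d history now [(2, 8), (5, 33), (7, 24), (8, 47), (10, 5), (11, 20), (17, 1), (18, 9)])
v19: WRITE b=37  (b history now [(1, 46), (3, 35), (9, 3), (15, 40), (19, 37)])
READ d @v3: history=[(2, 8), (5, 33), (7, 24), (8, 47), (10, 5), (11, 20), (17, 1), (18, 9)] -> pick v2 -> 8
v20: WRITE c=28  (c history now [(4, 10), (20, 28)])
v21: WRITE d=24  (d history now [(2, 8), (5, 33), (7, 24), (8, 47), (10, 5), (11, 20), (17, 1), (18, 9), (21, 24)])
v22: WRITE c=35  (c history now [(4, 10), (20, 28), (22, 35)])
v23: WRITE b=1  (b history now [(1, 46), (3, 35), (9, 3), (15, 40), (19, 37), (23, 1)])
v24: WRITE a=34  (a history now [(6, 20), (12, 24), (13, 18), (14, 22), (16, 46), (24, 34)])
READ b @v14: history=[(1, 46), (3, 35), (9, 3), (15, 40), (19, 37), (23, 1)] -> pick v9 -> 3
v25: WRITE b=39  (b history now [(1, 46), (3, 35), (9, 3), (15, 40), (19, 37), (23, 1), (25, 39)])
v26: WRITE c=13  (c history now [(4, 10), (20, 28), (22, 35), (26, 13)])
READ d @v24: history=[(2, 8), (5, 33), (7, 24), (8, 47), (10, 5), (11, 20), (17, 1), (18, 9), (21, 24)] -> pick v21 -> 24
READ c @v5: history=[(4, 10), (20, 28), (22, 35), (26, 13)] -> pick v4 -> 10
Read results in order: ['NONE', '5', '8', '3', '24', '10']
NONE count = 1

Answer: 1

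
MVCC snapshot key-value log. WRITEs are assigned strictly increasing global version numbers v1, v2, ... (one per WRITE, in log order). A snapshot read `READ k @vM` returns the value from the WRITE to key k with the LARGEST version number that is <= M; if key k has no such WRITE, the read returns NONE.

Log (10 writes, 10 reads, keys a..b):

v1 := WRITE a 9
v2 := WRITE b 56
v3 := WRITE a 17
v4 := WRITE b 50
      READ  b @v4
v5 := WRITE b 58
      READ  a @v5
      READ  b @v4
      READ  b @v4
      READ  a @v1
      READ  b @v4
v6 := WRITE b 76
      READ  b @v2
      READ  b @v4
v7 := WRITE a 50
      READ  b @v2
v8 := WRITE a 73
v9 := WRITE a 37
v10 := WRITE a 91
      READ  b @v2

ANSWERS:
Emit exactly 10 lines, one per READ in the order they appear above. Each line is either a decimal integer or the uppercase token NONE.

v1: WRITE a=9  (a history now [(1, 9)])
v2: WRITE b=56  (b history now [(2, 56)])
v3: WRITE a=17  (a history now [(1, 9), (3, 17)])
v4: WRITE b=50  (b history now [(2, 56), (4, 50)])
READ b @v4: history=[(2, 56), (4, 50)] -> pick v4 -> 50
v5: WRITE b=58  (b history now [(2, 56), (4, 50), (5, 58)])
READ a @v5: history=[(1, 9), (3, 17)] -> pick v3 -> 17
READ b @v4: history=[(2, 56), (4, 50), (5, 58)] -> pick v4 -> 50
READ b @v4: history=[(2, 56), (4, 50), (5, 58)] -> pick v4 -> 50
READ a @v1: history=[(1, 9), (3, 17)] -> pick v1 -> 9
READ b @v4: history=[(2, 56), (4, 50), (5, 58)] -> pick v4 -> 50
v6: WRITE b=76  (b history now [(2, 56), (4, 50), (5, 58), (6, 76)])
READ b @v2: history=[(2, 56), (4, 50), (5, 58), (6, 76)] -> pick v2 -> 56
READ b @v4: history=[(2, 56), (4, 50), (5, 58), (6, 76)] -> pick v4 -> 50
v7: WRITE a=50  (a history now [(1, 9), (3, 17), (7, 50)])
READ b @v2: history=[(2, 56), (4, 50), (5, 58), (6, 76)] -> pick v2 -> 56
v8: WRITE a=73  (a history now [(1, 9), (3, 17), (7, 50), (8, 73)])
v9: WRITE a=37  (a history now [(1, 9), (3, 17), (7, 50), (8, 73), (9, 37)])
v10: WRITE a=91  (a history now [(1, 9), (3, 17), (7, 50), (8, 73), (9, 37), (10, 91)])
READ b @v2: history=[(2, 56), (4, 50), (5, 58), (6, 76)] -> pick v2 -> 56

Answer: 50
17
50
50
9
50
56
50
56
56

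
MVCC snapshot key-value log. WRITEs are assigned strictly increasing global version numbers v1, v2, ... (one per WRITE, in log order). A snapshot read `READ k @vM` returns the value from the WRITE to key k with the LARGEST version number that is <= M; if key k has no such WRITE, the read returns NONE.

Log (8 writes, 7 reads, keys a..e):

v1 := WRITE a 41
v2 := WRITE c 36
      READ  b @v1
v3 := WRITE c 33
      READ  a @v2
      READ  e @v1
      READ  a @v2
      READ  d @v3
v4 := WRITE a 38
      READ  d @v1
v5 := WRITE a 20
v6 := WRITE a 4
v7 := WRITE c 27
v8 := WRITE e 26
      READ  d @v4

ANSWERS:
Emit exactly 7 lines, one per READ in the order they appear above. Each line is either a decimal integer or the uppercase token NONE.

Answer: NONE
41
NONE
41
NONE
NONE
NONE

Derivation:
v1: WRITE a=41  (a history now [(1, 41)])
v2: WRITE c=36  (c history now [(2, 36)])
READ b @v1: history=[] -> no version <= 1 -> NONE
v3: WRITE c=33  (c history now [(2, 36), (3, 33)])
READ a @v2: history=[(1, 41)] -> pick v1 -> 41
READ e @v1: history=[] -> no version <= 1 -> NONE
READ a @v2: history=[(1, 41)] -> pick v1 -> 41
READ d @v3: history=[] -> no version <= 3 -> NONE
v4: WRITE a=38  (a history now [(1, 41), (4, 38)])
READ d @v1: history=[] -> no version <= 1 -> NONE
v5: WRITE a=20  (a history now [(1, 41), (4, 38), (5, 20)])
v6: WRITE a=4  (a history now [(1, 41), (4, 38), (5, 20), (6, 4)])
v7: WRITE c=27  (c history now [(2, 36), (3, 33), (7, 27)])
v8: WRITE e=26  (e history now [(8, 26)])
READ d @v4: history=[] -> no version <= 4 -> NONE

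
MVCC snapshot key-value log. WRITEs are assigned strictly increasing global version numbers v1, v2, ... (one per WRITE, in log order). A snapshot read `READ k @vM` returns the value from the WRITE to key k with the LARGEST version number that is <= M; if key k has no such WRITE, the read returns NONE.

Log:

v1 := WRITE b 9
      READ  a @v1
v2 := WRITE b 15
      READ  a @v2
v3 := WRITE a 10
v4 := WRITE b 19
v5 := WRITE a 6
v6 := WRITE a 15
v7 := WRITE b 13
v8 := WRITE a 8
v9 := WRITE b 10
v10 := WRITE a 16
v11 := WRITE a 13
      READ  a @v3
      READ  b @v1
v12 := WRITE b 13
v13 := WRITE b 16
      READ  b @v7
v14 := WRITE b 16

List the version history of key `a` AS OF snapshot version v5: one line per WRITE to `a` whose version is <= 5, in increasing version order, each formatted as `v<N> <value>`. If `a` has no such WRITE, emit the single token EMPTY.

Answer: v3 10
v5 6

Derivation:
Scan writes for key=a with version <= 5:
  v1 WRITE b 9 -> skip
  v2 WRITE b 15 -> skip
  v3 WRITE a 10 -> keep
  v4 WRITE b 19 -> skip
  v5 WRITE a 6 -> keep
  v6 WRITE a 15 -> drop (> snap)
  v7 WRITE b 13 -> skip
  v8 WRITE a 8 -> drop (> snap)
  v9 WRITE b 10 -> skip
  v10 WRITE a 16 -> drop (> snap)
  v11 WRITE a 13 -> drop (> snap)
  v12 WRITE b 13 -> skip
  v13 WRITE b 16 -> skip
  v14 WRITE b 16 -> skip
Collected: [(3, 10), (5, 6)]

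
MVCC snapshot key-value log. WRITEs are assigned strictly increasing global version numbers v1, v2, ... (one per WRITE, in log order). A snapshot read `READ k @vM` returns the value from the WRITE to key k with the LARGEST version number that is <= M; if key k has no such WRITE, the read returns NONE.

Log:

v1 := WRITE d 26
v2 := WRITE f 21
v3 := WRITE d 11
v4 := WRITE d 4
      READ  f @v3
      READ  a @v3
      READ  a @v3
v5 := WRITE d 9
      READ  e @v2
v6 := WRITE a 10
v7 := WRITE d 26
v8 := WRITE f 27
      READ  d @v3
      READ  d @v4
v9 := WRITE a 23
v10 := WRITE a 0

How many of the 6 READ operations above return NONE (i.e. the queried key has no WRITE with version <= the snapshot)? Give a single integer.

Answer: 3

Derivation:
v1: WRITE d=26  (d history now [(1, 26)])
v2: WRITE f=21  (f history now [(2, 21)])
v3: WRITE d=11  (d history now [(1, 26), (3, 11)])
v4: WRITE d=4  (d history now [(1, 26), (3, 11), (4, 4)])
READ f @v3: history=[(2, 21)] -> pick v2 -> 21
READ a @v3: history=[] -> no version <= 3 -> NONE
READ a @v3: history=[] -> no version <= 3 -> NONE
v5: WRITE d=9  (d history now [(1, 26), (3, 11), (4, 4), (5, 9)])
READ e @v2: history=[] -> no version <= 2 -> NONE
v6: WRITE a=10  (a history now [(6, 10)])
v7: WRITE d=26  (d history now [(1, 26), (3, 11), (4, 4), (5, 9), (7, 26)])
v8: WRITE f=27  (f history now [(2, 21), (8, 27)])
READ d @v3: history=[(1, 26), (3, 11), (4, 4), (5, 9), (7, 26)] -> pick v3 -> 11
READ d @v4: history=[(1, 26), (3, 11), (4, 4), (5, 9), (7, 26)] -> pick v4 -> 4
v9: WRITE a=23  (a history now [(6, 10), (9, 23)])
v10: WRITE a=0  (a history now [(6, 10), (9, 23), (10, 0)])
Read results in order: ['21', 'NONE', 'NONE', 'NONE', '11', '4']
NONE count = 3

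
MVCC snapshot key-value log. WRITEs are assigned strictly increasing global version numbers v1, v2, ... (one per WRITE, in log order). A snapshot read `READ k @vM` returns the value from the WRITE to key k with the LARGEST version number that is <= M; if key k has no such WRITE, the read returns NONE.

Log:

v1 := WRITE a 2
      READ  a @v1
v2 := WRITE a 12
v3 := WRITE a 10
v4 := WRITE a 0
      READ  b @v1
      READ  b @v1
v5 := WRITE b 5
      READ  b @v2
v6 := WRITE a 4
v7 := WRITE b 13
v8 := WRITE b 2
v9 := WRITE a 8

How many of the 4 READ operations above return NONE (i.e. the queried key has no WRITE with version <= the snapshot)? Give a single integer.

Answer: 3

Derivation:
v1: WRITE a=2  (a history now [(1, 2)])
READ a @v1: history=[(1, 2)] -> pick v1 -> 2
v2: WRITE a=12  (a history now [(1, 2), (2, 12)])
v3: WRITE a=10  (a history now [(1, 2), (2, 12), (3, 10)])
v4: WRITE a=0  (a history now [(1, 2), (2, 12), (3, 10), (4, 0)])
READ b @v1: history=[] -> no version <= 1 -> NONE
READ b @v1: history=[] -> no version <= 1 -> NONE
v5: WRITE b=5  (b history now [(5, 5)])
READ b @v2: history=[(5, 5)] -> no version <= 2 -> NONE
v6: WRITE a=4  (a history now [(1, 2), (2, 12), (3, 10), (4, 0), (6, 4)])
v7: WRITE b=13  (b history now [(5, 5), (7, 13)])
v8: WRITE b=2  (b history now [(5, 5), (7, 13), (8, 2)])
v9: WRITE a=8  (a history now [(1, 2), (2, 12), (3, 10), (4, 0), (6, 4), (9, 8)])
Read results in order: ['2', 'NONE', 'NONE', 'NONE']
NONE count = 3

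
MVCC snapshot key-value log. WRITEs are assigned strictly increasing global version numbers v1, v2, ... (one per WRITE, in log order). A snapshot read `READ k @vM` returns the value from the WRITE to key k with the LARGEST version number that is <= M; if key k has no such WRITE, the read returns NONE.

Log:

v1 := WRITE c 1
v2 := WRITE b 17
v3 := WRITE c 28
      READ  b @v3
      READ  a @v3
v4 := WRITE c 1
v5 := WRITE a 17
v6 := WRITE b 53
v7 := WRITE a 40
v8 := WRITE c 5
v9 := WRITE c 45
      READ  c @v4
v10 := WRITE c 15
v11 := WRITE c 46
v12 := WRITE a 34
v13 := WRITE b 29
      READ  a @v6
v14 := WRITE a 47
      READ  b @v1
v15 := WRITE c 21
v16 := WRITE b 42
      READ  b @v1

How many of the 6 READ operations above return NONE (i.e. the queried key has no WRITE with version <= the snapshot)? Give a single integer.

v1: WRITE c=1  (c history now [(1, 1)])
v2: WRITE b=17  (b history now [(2, 17)])
v3: WRITE c=28  (c history now [(1, 1), (3, 28)])
READ b @v3: history=[(2, 17)] -> pick v2 -> 17
READ a @v3: history=[] -> no version <= 3 -> NONE
v4: WRITE c=1  (c history now [(1, 1), (3, 28), (4, 1)])
v5: WRITE a=17  (a history now [(5, 17)])
v6: WRITE b=53  (b history now [(2, 17), (6, 53)])
v7: WRITE a=40  (a history now [(5, 17), (7, 40)])
v8: WRITE c=5  (c history now [(1, 1), (3, 28), (4, 1), (8, 5)])
v9: WRITE c=45  (c history now [(1, 1), (3, 28), (4, 1), (8, 5), (9, 45)])
READ c @v4: history=[(1, 1), (3, 28), (4, 1), (8, 5), (9, 45)] -> pick v4 -> 1
v10: WRITE c=15  (c history now [(1, 1), (3, 28), (4, 1), (8, 5), (9, 45), (10, 15)])
v11: WRITE c=46  (c history now [(1, 1), (3, 28), (4, 1), (8, 5), (9, 45), (10, 15), (11, 46)])
v12: WRITE a=34  (a history now [(5, 17), (7, 40), (12, 34)])
v13: WRITE b=29  (b history now [(2, 17), (6, 53), (13, 29)])
READ a @v6: history=[(5, 17), (7, 40), (12, 34)] -> pick v5 -> 17
v14: WRITE a=47  (a history now [(5, 17), (7, 40), (12, 34), (14, 47)])
READ b @v1: history=[(2, 17), (6, 53), (13, 29)] -> no version <= 1 -> NONE
v15: WRITE c=21  (c history now [(1, 1), (3, 28), (4, 1), (8, 5), (9, 45), (10, 15), (11, 46), (15, 21)])
v16: WRITE b=42  (b history now [(2, 17), (6, 53), (13, 29), (16, 42)])
READ b @v1: history=[(2, 17), (6, 53), (13, 29), (16, 42)] -> no version <= 1 -> NONE
Read results in order: ['17', 'NONE', '1', '17', 'NONE', 'NONE']
NONE count = 3

Answer: 3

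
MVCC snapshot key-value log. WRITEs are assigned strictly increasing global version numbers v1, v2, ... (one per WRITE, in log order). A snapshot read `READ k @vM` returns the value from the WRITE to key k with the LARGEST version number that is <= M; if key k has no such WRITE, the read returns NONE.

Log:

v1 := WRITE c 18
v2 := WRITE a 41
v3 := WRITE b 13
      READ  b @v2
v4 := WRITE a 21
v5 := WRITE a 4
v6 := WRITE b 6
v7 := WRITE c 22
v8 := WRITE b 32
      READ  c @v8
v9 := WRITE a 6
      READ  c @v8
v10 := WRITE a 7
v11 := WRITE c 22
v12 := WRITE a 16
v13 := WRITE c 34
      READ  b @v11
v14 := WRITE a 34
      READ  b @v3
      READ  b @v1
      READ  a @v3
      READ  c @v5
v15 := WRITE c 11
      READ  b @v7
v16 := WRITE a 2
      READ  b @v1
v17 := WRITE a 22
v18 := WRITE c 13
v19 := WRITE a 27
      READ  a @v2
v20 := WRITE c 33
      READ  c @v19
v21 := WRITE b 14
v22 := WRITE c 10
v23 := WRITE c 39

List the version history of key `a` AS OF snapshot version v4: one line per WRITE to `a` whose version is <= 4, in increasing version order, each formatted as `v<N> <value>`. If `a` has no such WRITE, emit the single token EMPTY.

Scan writes for key=a with version <= 4:
  v1 WRITE c 18 -> skip
  v2 WRITE a 41 -> keep
  v3 WRITE b 13 -> skip
  v4 WRITE a 21 -> keep
  v5 WRITE a 4 -> drop (> snap)
  v6 WRITE b 6 -> skip
  v7 WRITE c 22 -> skip
  v8 WRITE b 32 -> skip
  v9 WRITE a 6 -> drop (> snap)
  v10 WRITE a 7 -> drop (> snap)
  v11 WRITE c 22 -> skip
  v12 WRITE a 16 -> drop (> snap)
  v13 WRITE c 34 -> skip
  v14 WRITE a 34 -> drop (> snap)
  v15 WRITE c 11 -> skip
  v16 WRITE a 2 -> drop (> snap)
  v17 WRITE a 22 -> drop (> snap)
  v18 WRITE c 13 -> skip
  v19 WRITE a 27 -> drop (> snap)
  v20 WRITE c 33 -> skip
  v21 WRITE b 14 -> skip
  v22 WRITE c 10 -> skip
  v23 WRITE c 39 -> skip
Collected: [(2, 41), (4, 21)]

Answer: v2 41
v4 21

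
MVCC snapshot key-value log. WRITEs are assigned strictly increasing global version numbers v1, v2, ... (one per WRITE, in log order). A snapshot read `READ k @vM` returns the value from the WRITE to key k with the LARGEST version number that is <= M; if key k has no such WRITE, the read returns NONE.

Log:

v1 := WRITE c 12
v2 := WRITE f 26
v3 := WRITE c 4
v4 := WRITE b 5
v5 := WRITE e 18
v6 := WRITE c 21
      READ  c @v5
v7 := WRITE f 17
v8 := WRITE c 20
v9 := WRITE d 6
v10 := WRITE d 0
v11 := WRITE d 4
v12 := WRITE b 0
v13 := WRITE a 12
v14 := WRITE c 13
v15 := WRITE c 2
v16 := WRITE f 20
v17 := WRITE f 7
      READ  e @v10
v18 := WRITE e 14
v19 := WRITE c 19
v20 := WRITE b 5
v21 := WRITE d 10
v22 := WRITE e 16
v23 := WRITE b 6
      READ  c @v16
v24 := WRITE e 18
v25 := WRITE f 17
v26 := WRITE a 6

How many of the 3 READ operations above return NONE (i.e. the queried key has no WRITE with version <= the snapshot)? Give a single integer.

Answer: 0

Derivation:
v1: WRITE c=12  (c history now [(1, 12)])
v2: WRITE f=26  (f history now [(2, 26)])
v3: WRITE c=4  (c history now [(1, 12), (3, 4)])
v4: WRITE b=5  (b history now [(4, 5)])
v5: WRITE e=18  (e history now [(5, 18)])
v6: WRITE c=21  (c history now [(1, 12), (3, 4), (6, 21)])
READ c @v5: history=[(1, 12), (3, 4), (6, 21)] -> pick v3 -> 4
v7: WRITE f=17  (f history now [(2, 26), (7, 17)])
v8: WRITE c=20  (c history now [(1, 12), (3, 4), (6, 21), (8, 20)])
v9: WRITE d=6  (d history now [(9, 6)])
v10: WRITE d=0  (d history now [(9, 6), (10, 0)])
v11: WRITE d=4  (d history now [(9, 6), (10, 0), (11, 4)])
v12: WRITE b=0  (b history now [(4, 5), (12, 0)])
v13: WRITE a=12  (a history now [(13, 12)])
v14: WRITE c=13  (c history now [(1, 12), (3, 4), (6, 21), (8, 20), (14, 13)])
v15: WRITE c=2  (c history now [(1, 12), (3, 4), (6, 21), (8, 20), (14, 13), (15, 2)])
v16: WRITE f=20  (f history now [(2, 26), (7, 17), (16, 20)])
v17: WRITE f=7  (f history now [(2, 26), (7, 17), (16, 20), (17, 7)])
READ e @v10: history=[(5, 18)] -> pick v5 -> 18
v18: WRITE e=14  (e history now [(5, 18), (18, 14)])
v19: WRITE c=19  (c history now [(1, 12), (3, 4), (6, 21), (8, 20), (14, 13), (15, 2), (19, 19)])
v20: WRITE b=5  (b history now [(4, 5), (12, 0), (20, 5)])
v21: WRITE d=10  (d history now [(9, 6), (10, 0), (11, 4), (21, 10)])
v22: WRITE e=16  (e history now [(5, 18), (18, 14), (22, 16)])
v23: WRITE b=6  (b history now [(4, 5), (12, 0), (20, 5), (23, 6)])
READ c @v16: history=[(1, 12), (3, 4), (6, 21), (8, 20), (14, 13), (15, 2), (19, 19)] -> pick v15 -> 2
v24: WRITE e=18  (e history now [(5, 18), (18, 14), (22, 16), (24, 18)])
v25: WRITE f=17  (f history now [(2, 26), (7, 17), (16, 20), (17, 7), (25, 17)])
v26: WRITE a=6  (a history now [(13, 12), (26, 6)])
Read results in order: ['4', '18', '2']
NONE count = 0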